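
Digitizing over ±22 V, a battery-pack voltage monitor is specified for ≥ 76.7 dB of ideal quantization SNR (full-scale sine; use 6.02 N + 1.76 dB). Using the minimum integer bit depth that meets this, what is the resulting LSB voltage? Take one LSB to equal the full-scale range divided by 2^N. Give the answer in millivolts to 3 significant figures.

Full-scale range = 22 V − (-22 V) = 44 V.
Solving 6.02 N ≥ 76.7 − 1.76: N ≥ 12.449. Round up → N = 13.
One LSB is 44 V / 8192 = 5.37 mV.

5.37 mV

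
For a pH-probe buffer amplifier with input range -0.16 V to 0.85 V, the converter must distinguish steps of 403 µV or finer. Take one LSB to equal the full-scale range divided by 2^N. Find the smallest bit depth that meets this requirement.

The full-scale span is 0.85 − (-0.16) = 1.01 V.
1.01 V / 403 µV = 2506. Since 2^11 = 2048 and 2^12 = 4096, N = 12.

12 bits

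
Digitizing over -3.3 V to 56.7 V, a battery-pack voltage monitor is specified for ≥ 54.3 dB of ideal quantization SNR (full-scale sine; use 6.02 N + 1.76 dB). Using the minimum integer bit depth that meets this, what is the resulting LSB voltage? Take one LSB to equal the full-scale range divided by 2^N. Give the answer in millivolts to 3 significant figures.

117 mV

Full-scale range = 56.7 V − (-3.3 V) = 60 V.
N ≥ (54.3 − 1.76)/6.02 = 8.728 → N_min = 9.
Step size = 60/512 V = 117 mV.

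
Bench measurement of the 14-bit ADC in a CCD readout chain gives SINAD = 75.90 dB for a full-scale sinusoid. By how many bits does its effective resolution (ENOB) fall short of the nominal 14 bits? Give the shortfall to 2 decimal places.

1.68 bits

N_eff = (75.90 − 1.76)/6.02 = 12.3156 bits.
Shortfall = 14 − 12.3156 = 1.6844 bits.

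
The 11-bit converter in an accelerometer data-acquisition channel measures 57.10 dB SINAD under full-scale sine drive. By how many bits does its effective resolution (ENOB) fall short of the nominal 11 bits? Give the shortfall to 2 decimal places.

1.81 bits

Effective bits = (57.10 − 1.76)/6.02 = 9.1927.
11 − 9.1927 = 1.81 bits below nominal.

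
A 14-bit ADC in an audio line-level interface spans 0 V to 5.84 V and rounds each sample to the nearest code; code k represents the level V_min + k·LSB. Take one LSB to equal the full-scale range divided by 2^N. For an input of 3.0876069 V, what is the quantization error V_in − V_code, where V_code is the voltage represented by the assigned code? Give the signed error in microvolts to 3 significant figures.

+77.6 µV

Span = 5.84 V. LSB = 5.84 V / 2^14 ≈ 356.4 µV.
Position in LSBs: (3.0876069 − (0)) × 16384/5.84 = 8662.2177; rounding gives k = 8662.
Reconstructed level: 0 + 8662 × 5.84/16384 V = 3.0875292969 V.
V_in − V_code = 3.0876069 − (3.0875292969) = +77.6 µV.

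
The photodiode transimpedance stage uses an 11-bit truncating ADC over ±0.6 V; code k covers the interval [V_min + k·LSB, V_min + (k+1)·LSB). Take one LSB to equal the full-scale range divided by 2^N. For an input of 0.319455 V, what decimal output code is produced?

Range = 0.6 − (-0.6) = 1.2 V. LSB = 1.2 V / 2^11 ≈ 0.5859 mV.
V_in − V_min = 0.319455 − (-0.6) = 0.919455 V.
Divide by LSB: 0.919455 × 2048/1.2 = 1569.2032.
Truncating gives code 1569.

1569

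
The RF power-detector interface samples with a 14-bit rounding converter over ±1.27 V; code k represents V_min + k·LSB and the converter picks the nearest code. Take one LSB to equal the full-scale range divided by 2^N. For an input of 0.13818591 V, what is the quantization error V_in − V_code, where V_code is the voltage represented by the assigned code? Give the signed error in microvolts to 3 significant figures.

+54.8 µV

Span: 1.27 V − (-1.27 V) = 2.54 V. LSB = 2.54 V / 2^14 ≈ 155.0 µV.
Position in LSBs: (0.13818591 − (-1.27)) × 16384/2.54 = 9083.3535; rounding gives k = 9083.
V_code = -1.27 + (9083/16384) × 2.54 = 0.13813110352 V.
V_in − V_code = 0.13818591 − (0.13813110352) = +54.8 µV.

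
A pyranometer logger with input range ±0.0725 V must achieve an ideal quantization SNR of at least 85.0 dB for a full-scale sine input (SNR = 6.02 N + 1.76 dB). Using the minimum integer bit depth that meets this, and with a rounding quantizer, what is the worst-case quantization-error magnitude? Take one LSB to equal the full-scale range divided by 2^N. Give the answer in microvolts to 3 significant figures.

The full-scale span is 0.0725 − (-0.0725) = 0.145 V.
N ≥ (85.0 − 1.76)/6.02 = 13.827 → N_min = 14.
Step size = 0.145/16384 V = 8.8501 µV.
Max error for round-to-nearest is LSB/2 = 4.43 µV.

4.43 µV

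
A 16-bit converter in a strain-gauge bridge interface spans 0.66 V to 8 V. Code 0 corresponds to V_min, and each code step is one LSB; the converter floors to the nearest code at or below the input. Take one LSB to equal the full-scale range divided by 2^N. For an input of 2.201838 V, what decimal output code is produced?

Full-scale range = 8 V − (0.66 V) = 7.34 V. LSB = 7.34 V / 2^16 ≈ 112.0 µV.
code = ⌊(V_in − V_min)/LSB⌋ = ⌊(V_in − V_min) × 2^16 / range⌋
     = ⌊(2.201838 − (0.66)) × 65536 / 7.34⌋ = ⌊1.541838 × 65536/7.34⌋
     = ⌊13766.471⌋ = 13766.

13766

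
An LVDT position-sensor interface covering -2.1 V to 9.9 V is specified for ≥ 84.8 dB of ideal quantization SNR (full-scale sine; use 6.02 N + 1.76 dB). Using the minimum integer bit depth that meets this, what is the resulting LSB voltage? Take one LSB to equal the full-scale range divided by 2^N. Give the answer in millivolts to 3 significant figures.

Span: 9.9 V − (-2.1 V) = 12 V.
Solving 6.02 N ≥ 84.8 − 1.76: N ≥ 13.794. Round up → N = 14.
Step size = 12/16384 V = 0.732 mV.

0.732 mV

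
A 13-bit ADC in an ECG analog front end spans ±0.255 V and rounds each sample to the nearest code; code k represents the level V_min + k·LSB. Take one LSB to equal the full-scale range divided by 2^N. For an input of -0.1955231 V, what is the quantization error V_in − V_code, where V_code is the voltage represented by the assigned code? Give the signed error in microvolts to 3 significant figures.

+22.6 µV

The full-scale span is 0.255 − (-0.255) = 0.51 V. LSB = 0.51 V / 2^13 ≈ 62.26 µV.
(-0.1955231 − (-0.255)) / LSB = 0.0594769 × 8192/0.51 = 955.3623. Nearest integer: k = 955.
V_code = -0.255 + (955/8192) × 0.51 = -0.1955456543 V.
V_in − V_code = -0.1955231 − (-0.1955456543) = +22.6 µV.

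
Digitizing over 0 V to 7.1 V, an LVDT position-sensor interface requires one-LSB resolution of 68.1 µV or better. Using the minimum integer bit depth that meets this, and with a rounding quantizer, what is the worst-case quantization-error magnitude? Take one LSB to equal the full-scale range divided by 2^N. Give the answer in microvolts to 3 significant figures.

Range is 7.1 V.
Required number of levels: 7.1/68.1 µV = 104260; smallest N with 2^N ≥ that is 17.
LSB = 7.1 V ÷ 2^17 = 7.1/131072 V = 54.169 µV.
Max error for round-to-nearest is LSB/2 = 27.1 µV.

27.1 µV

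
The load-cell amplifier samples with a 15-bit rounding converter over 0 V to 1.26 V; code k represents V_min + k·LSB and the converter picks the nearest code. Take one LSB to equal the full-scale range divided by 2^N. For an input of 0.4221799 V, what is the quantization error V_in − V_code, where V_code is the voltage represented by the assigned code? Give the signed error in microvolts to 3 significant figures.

Range is 1.26 V. LSB = 1.26 V / 2^15 ≈ 38.45 µV.
Position in LSBs: (0.4221799 − (0)) × 32768/1.26 = 10979.3579; rounding gives k = 10979.
V_code = 0 + (10979/32768) × 1.26 = 0.42216613770 V.
e = 0.4221799 − (0.42216613770) = +13.8 µV.

+13.8 µV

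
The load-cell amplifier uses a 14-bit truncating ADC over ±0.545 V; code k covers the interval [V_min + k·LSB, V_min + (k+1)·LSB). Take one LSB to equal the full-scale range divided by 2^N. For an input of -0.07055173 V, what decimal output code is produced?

Full-scale range = 0.545 V − (-0.545 V) = 1.09 V. LSB = 1.09 V / 2^14 ≈ 66.53 µV.
(V_in − V_min) × 2^14/range = (-0.07055173 − (-0.545)) × 16384/1.09 = 7131.523.
Floor → code = 7131.

7131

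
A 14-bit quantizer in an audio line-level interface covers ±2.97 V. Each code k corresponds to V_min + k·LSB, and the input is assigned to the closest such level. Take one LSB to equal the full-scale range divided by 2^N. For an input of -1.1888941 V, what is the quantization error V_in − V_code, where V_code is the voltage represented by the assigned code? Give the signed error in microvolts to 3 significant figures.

−96.5 µV

Span: 2.97 V − (-2.97 V) = 5.94 V. LSB = 5.94 V / 2^14 ≈ 362.5 µV.
Position in LSBs: (-1.1888941 − (-2.97)) × 16384/5.94 = 4912.7338; rounding gives k = 4913.
Reconstructed level: -2.97 + 4913 × 5.94/16384 V = -1.1887976074 V.
V_in − V_code = -1.1888941 − (-1.1887976074) = −96.5 µV.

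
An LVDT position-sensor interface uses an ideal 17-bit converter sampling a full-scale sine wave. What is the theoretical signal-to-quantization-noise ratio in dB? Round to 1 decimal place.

Ideal quantization SNR: 6.02 × 17 + 1.76 dB = 104.1 dB.

104.1 dB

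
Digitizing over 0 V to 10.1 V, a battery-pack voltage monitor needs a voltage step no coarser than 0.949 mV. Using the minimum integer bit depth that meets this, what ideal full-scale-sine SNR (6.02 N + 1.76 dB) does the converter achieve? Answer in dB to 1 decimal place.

86.0 dB

Range is 10.1 V.
Levels needed ≥ 10.1/0.949 mV = 10640. 2^14 = 16384 suffices, so N_min = 14.
Ideal SNR at N = 14: 6.02·14 + 1.76 = 86.0 dB.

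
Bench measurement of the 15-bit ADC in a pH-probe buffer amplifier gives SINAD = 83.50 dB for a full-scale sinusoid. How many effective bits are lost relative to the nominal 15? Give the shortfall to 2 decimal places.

1.42 bits

ENOB = (SINAD − 1.76)/6.02 = (83.50 − 1.76)/6.02 = 13.5781 bits.
Lost resolution: 15 − 13.5781 = 1.4219 bits.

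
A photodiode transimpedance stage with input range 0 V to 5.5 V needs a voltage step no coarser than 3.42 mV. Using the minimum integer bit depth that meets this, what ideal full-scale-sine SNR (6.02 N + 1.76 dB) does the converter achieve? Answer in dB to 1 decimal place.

68.0 dB

Full-scale range = 5.5 V.
Required number of levels: 5.5/3.42 mV = 1608.2; smallest N with 2^N ≥ that is 11.
SNR = 6.02 × 11 + 1.76 = 67.98 dB.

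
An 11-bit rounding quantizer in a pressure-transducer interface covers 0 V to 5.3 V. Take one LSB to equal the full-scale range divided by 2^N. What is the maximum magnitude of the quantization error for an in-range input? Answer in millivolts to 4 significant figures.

1.294 mV

Full-scale range = 5.3 V.
LSB = 5.3 V ÷ 2^11 = 5.3/2048 V = 2.58789 mV.
Worst-case error for round-to-nearest is half an LSB: 1.294 mV.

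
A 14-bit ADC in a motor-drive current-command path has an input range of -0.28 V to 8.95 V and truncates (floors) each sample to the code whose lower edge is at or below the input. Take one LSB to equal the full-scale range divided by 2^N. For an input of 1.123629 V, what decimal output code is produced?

Full-scale range = 8.95 V − (-0.28 V) = 9.23 V. LSB = 9.23 V / 2^14 ≈ 0.5634 mV.
(V_in − V_min) × 2^14/range = (1.123629 − (-0.28)) × 16384/9.23 = 2491.556.
Floor → code = 2491.

2491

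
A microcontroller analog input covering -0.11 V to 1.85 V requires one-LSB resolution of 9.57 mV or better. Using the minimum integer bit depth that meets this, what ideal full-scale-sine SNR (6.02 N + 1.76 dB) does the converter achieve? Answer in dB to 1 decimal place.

49.9 dB

Range = 1.85 − (-0.11) = 1.96 V.
Required number of levels: 1.96/9.57 mV = 204.81; smallest N with 2^N ≥ that is 8.
Ideal SNR at N = 8: 6.02·8 + 1.76 = 49.9 dB.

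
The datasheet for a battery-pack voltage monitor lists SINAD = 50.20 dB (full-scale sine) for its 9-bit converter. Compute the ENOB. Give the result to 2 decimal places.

ENOB = (SINAD − 1.76) / 6.02 = (50.20 − 1.76) / 6.02 = 48.44 / 6.02 = 8.0465.

8.05 bits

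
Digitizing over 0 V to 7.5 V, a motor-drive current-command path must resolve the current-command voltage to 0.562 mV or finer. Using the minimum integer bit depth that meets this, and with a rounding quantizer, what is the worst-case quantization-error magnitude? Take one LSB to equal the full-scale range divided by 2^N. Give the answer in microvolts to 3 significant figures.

V_FS = 7.5 V.
7.5 V / 0.562 mV = 13350. Since 2^13 = 8192 and 2^14 = 16384, N = 14.
LSB = 7.5 V / 2^14 = 457.76 µV.
|e|_max = LSB/2 = 229 µV.

229 µV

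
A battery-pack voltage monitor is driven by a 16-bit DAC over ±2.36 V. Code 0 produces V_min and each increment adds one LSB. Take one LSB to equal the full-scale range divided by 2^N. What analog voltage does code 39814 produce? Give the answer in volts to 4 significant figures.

0.5075 V

The full-scale span is 2.36 − (-2.36) = 4.72 V. LSB = 4.72 V / 2^16.
Output = V_min + (39814/65536) × range = -2.36 + 0.607513 × 4.72 V
      = -2.36 V + 2.86746 V = 0.507463 V.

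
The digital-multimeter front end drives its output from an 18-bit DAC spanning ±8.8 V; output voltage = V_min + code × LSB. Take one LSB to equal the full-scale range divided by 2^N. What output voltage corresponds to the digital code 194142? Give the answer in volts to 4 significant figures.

4.234 V

The full-scale span is 8.8 − (-8.8) = 17.6 V. LSB = 17.6 V / 2^18.
Output = V_min + (194142/262144) × range = -8.8 + 0.740593 × 17.6 V
      = -8.8 + 13.0344 = 4.23444 V.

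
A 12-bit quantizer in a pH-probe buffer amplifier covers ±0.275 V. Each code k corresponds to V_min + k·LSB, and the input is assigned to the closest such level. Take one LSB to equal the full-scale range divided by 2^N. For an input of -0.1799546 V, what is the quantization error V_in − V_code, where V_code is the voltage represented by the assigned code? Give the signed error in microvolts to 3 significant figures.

−23.0 µV

The full-scale span is 0.275 − (-0.275) = 0.55 V. LSB = 0.55 V / 2^12 ≈ 134.3 µV.
Position in LSBs: (-0.1799546 − (-0.275)) × 4096/0.55 = 707.8290; rounding gives k = 708.
V_code = V_min + k × range/2^12 = -0.275 + 708 × 0.55/4096 = -0.1799316406 V.
e = -0.1799546 − (-0.1799316406) = −23.0 µV.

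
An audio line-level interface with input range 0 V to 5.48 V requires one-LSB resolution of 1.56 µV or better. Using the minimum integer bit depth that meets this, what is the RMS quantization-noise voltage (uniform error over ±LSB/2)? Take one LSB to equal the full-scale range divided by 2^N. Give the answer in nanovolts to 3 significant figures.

377 nV

V_FS = 5.48 V.
Levels needed ≥ 5.48/1.56 µV = 3.513e6. 2^22 = 4194304 suffices, so N_min = 22.
LSB = 5.48 V ÷ 2^22 = 5.48/4194304 V = 1.3065 µV.
RMS noise = LSB/√12 = 377 nV.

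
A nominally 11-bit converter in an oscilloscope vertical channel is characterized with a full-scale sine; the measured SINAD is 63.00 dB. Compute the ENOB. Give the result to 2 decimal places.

10.17 bits

Inverting SNR = 6.02 N + 1.76: N_eff = (63.00 − 1.76)/6.02 = 10.1728.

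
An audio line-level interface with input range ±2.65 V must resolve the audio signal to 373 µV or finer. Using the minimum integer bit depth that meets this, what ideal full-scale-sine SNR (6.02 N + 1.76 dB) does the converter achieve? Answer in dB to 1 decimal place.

86.0 dB

Range = 2.65 − (-2.65) = 5.3 V.
Levels needed ≥ 5.3/373 µV = 14210. 2^14 = 16384 suffices, so N_min = 14.
SNR = 6.02 × 14 + 1.76 = 86.04 dB.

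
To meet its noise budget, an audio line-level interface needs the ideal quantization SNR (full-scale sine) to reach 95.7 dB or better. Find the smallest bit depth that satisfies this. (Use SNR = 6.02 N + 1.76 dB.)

16 bits

Required N = ⌈(95.7 − 1.76)/6.02⌉ = ⌈15.605⌉ = 16.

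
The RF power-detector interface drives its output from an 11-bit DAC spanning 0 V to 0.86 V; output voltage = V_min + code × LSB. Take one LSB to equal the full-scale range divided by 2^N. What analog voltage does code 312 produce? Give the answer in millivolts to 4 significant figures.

Full-scale range = 0.86 V. LSB = 0.86 V / 2^11.
V_out = V_min + code × LSB = 0 V + 312 × 0.86 V / 2048
      = 0 + 0.131016 = 0.131016 V.

131.0 mV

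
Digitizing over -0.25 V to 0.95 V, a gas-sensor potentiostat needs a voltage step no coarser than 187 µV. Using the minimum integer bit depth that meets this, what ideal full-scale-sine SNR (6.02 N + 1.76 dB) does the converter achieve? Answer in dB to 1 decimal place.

The full-scale span is 0.95 − (-0.25) = 1.2 V.
1.2 V / 187 µV = 6417. Since 2^12 = 4096 and 2^13 = 8192, N = 13.
6.02(13) + 1.76 = 80.02 dB.

80.0 dB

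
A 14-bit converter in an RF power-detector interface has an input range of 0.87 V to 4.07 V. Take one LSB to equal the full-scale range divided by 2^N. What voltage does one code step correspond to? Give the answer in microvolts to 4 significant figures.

195.3 µV

Range = 4.07 − (0.87) = 3.2 V.
There are 2^14 = 16384 steps.
One LSB is 3.2 V / 16384 = 195.3 µV.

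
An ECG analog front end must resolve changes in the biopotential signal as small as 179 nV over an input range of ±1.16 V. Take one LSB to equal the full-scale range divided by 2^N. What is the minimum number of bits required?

24 bits

Span: 1.16 V − (-1.16 V) = 2.32 V.
2.32 V / 179 nV = 1.296e7. Since 2^23 = 8388608 and 2^24 = 16777216, N = 24.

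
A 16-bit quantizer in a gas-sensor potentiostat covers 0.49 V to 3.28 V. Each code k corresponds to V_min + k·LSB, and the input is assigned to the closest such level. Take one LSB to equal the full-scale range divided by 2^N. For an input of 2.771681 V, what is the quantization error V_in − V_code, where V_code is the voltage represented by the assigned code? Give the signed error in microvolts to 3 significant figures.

−9.06 µV

Span: 3.28 V − (0.49 V) = 2.79 V. LSB = 2.79 V / 2^16 ≈ 42.57 µV.
(V_in − V_min)/LSB = (2.771681 − (0.49)) × 65536/2.79 = 53595.7871 → nearest code k = 53596.
V_code = V_min + k × range/2^16 = 0.49 + 53596 × 2.79/65536 = 2.7716900635 V.
V_in − V_code = 2.771681 − (2.7716900635) = −9.06 µV.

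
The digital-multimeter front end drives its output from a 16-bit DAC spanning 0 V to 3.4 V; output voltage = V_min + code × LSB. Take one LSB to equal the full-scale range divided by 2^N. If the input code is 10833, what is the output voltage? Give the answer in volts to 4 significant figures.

Range is 3.4 V. LSB = 3.4 V / 2^16.
Output = V_min + (10833/65536) × range = 0 + 0.165298 × 3.4 V
      = 0 + 0.562015 = 0.562015 V.

0.5620 V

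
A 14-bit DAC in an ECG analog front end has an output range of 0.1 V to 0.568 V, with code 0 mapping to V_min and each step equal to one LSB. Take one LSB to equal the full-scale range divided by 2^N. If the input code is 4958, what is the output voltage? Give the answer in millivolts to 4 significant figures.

241.6 mV

Span: 0.568 V − (0.1 V) = 0.468 V. LSB = 0.468 V / 2^14.
Output = V_min + (4958/16384) × range = 0.1 + 0.302612 × 0.468 V
      = 0.1 + 0.141623 = 0.241623 V.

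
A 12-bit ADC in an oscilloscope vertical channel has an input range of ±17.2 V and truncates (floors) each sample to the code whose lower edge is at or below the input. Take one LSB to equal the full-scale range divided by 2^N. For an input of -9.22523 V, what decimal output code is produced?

949

Full-scale range = 17.2 V − (-17.2 V) = 34.4 V. LSB = 34.4 V / 2^12 ≈ 8.398 mV.
(V_in − V_min) × 2^12/range = (-9.22523 − (-17.2)) × 4096/34.4 = 949.554.
Floor → code = 949.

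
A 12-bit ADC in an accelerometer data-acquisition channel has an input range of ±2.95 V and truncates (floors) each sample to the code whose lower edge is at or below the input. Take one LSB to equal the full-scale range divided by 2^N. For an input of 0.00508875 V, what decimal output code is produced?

2051

The full-scale span is 2.95 − (-2.95) = 5.9 V. LSB = 5.9 V / 2^12 ≈ 1.440 mV.
V_in − V_min = 0.00508875 − (-2.95) = 2.95508875 V.
Divide by LSB: 2.95508875 × 4096/5.9 = 2051.5328.
Truncating gives code 2051.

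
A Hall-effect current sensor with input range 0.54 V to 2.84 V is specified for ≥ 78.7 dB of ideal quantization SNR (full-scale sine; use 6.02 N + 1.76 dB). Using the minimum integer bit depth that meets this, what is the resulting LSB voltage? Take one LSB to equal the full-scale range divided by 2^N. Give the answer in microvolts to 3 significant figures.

Span: 2.84 V − (0.54 V) = 2.3 V.
6.02 N + 1.76 ≥ 78.7 gives N ≥ 12.781, so the minimum integer is 13.
Step size = 2.3/8192 V = 281 µV.

281 µV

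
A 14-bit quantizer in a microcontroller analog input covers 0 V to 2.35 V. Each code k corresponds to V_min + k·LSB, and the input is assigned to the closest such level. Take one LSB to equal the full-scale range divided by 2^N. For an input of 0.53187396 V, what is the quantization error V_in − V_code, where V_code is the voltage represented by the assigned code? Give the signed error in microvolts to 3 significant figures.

Range is 2.35 V. LSB = 2.35 V / 2^14 ≈ 143.4 µV.
(0.53187396 − (0)) / LSB = 0.53187396 × 16384/2.35 = 3708.1800. Nearest integer: k = 3708.
Reconstructed level: 0 + 3708 × 2.35/16384 V = 0.53184814453 V.
Error = V_in − V_code = 0.53187396 − (0.53184814453) = +25.8 µV.

+25.8 µV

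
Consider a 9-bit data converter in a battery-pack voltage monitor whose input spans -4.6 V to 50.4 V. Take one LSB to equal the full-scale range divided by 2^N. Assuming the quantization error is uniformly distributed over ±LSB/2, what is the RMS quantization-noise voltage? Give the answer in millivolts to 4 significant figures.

Full-scale range = 50.4 V − (-4.6 V) = 55 V.
One LSB is 55 V / 512 = 107.422 mV.
For a uniform distribution on [−LSB/2, +LSB/2], V_rms = LSB/√12 = 107.422 mV/3.4641 = 31.01 mV.

31.01 mV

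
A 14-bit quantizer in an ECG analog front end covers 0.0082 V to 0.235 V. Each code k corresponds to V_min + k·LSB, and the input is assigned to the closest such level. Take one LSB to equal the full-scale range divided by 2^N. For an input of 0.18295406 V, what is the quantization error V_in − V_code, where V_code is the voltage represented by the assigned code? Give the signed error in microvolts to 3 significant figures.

Span: 0.235 V − (0.0082 V) = 0.2268 V. LSB = 0.2268 V / 2^14 ≈ 13.84 µV.
Position in LSBs: (0.18295406 − (0.0082)) × 16384/0.2268 = 12624.2086; rounding gives k = 12624.
Reconstructed level: 0.0082 + 12624 × 0.2268/16384 V = 0.18295117188 V.
e = 0.18295406 − (0.18295117188) = +2.89 µV.

+2.89 µV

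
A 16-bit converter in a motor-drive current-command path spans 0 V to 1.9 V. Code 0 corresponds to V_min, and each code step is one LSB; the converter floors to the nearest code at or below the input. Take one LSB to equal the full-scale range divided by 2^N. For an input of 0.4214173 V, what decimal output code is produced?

14535

V_FS = 1.9 V. LSB = 1.9 V / 2^16 ≈ 28.99 µV.
(V_in − V_min) × 2^16/range = (0.4214173 − (0)) × 65536/1.9 = 14535.792.
Floor → code = 14535.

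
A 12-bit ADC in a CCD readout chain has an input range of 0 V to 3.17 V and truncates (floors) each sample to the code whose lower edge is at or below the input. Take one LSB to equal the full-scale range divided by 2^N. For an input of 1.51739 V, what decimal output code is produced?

V_FS = 3.17 V. LSB = 3.17 V / 2^12 ≈ 0.7739 mV.
code = ⌊(V_in − V_min)/LSB⌋ = ⌊(V_in − V_min) × 2^12 / range⌋
     = ⌊(1.51739 − (0)) × 4096 / 3.17⌋ = ⌊1.51739 × 4096/3.17⌋
     = ⌊1960.640⌋ = 1960.

1960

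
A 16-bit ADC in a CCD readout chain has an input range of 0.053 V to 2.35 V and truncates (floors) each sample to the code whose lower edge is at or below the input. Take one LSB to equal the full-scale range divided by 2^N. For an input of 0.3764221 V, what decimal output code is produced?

The full-scale span is 2.35 − (0.053) = 2.297 V. LSB = 2.297 V / 2^16 ≈ 35.05 µV.
code = ⌊(V_in − V_min)/LSB⌋ = ⌊(V_in − V_min) × 2^16 / range⌋
     = ⌊(0.3764221 − (0.053)) × 65536 / 2.297⌋ = ⌊0.3234221 × 65536/2.297⌋
     = ⌊9227.597⌋ = 9227.

9227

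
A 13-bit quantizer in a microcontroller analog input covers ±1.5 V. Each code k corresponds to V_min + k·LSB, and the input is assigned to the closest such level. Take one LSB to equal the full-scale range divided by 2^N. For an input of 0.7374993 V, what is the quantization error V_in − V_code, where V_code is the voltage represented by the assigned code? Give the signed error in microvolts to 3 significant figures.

−49.5 µV

Span: 1.5 V − (-1.5 V) = 3 V. LSB = 3 V / 2^13 ≈ 366.2 µV.
Position in LSBs: (0.7374993 − (-1.5)) × 8192/3 = 6109.8648; rounding gives k = 6110.
V_code = -1.5 + (6110/8192) × 3 = 0.7375488281 V.
V_in − V_code = 0.7374993 − (0.7375488281) = −49.5 µV.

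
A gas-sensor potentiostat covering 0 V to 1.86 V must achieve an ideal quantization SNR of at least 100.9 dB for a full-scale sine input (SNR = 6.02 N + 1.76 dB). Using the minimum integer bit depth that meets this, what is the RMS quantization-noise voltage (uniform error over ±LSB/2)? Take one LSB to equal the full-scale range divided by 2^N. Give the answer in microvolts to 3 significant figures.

V_FS = 1.86 V.
6.02 N + 1.76 ≥ 100.9 gives N ≥ 16.468, so the minimum integer is 17.
Step size = 1.86/131072 V = 14.191 µV.
RMS noise = LSB/√12 = 4.10 µV.

4.10 µV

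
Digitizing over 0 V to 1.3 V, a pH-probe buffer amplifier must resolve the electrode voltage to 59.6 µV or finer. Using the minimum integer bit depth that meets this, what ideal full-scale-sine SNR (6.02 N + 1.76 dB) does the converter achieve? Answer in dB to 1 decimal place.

92.1 dB

Range is 1.3 V.
Levels needed ≥ 1.3/59.6 µV = 21810. 2^15 = 32768 suffices, so N_min = 15.
SNR = 6.02 × 15 + 1.76 = 92.06 dB.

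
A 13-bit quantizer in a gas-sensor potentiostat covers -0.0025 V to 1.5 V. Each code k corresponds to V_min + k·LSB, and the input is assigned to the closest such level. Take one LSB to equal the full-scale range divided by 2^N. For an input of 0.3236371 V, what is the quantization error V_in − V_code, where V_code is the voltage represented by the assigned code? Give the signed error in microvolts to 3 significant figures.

+33.0 µV

The full-scale span is 1.5 − (-0.0025) = 1.5025 V. LSB = 1.5025 V / 2^13 ≈ 183.4 µV.
(V_in − V_min)/LSB = (0.3236371 − (-0.0025)) × 8192/1.5025 = 1778.1798 → nearest code k = 1778.
V_code = -0.0025 + (1778/8192) × 1.5025 = 0.3236041260 V.
e = 0.3236371 − (0.3236041260) = +33.0 µV.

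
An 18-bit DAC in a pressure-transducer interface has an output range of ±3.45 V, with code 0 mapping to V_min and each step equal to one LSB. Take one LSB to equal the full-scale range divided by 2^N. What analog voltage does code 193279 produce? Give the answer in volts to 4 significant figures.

Span: 3.45 V − (-3.45 V) = 6.9 V. LSB = 6.9 V / 2^18.
Output = V_min + (193279/262144) × range = -3.45 + 0.737301 × 6.9 V
      = -3.45 V + 5.08738 V = 1.63738 V.

1.637 V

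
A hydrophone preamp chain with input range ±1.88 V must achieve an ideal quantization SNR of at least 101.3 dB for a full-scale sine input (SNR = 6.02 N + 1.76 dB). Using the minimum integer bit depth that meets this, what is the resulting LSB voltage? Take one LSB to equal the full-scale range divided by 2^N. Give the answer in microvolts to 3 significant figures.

Span: 1.88 V − (-1.88 V) = 3.76 V.
N ≥ (101.3 − 1.76)/6.02 = 16.535 → N_min = 17.
One LSB is 3.76 V / 131072 = 28.7 µV.

28.7 µV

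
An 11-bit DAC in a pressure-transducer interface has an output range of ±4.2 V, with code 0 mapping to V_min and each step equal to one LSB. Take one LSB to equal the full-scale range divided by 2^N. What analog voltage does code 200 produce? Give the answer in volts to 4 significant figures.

-3.380 V

Full-scale range = 4.2 V − (-4.2 V) = 8.4 V. LSB = 8.4 V / 2^11.
V_out = V_min + code × LSB = -4.2 V + 200 × 8.4 V / 2048
      = -4.2 + 0.820313 = -3.37969 V.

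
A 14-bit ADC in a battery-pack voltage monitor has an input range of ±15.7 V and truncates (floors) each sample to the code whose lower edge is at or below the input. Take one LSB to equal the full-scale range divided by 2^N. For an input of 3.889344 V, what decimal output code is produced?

10221

Full-scale range = 15.7 V − (-15.7 V) = 31.4 V. LSB = 31.4 V / 2^14 ≈ 1.917 mV.
V_in − V_min = 3.889344 − (-15.7) = 19.589344 V.
Divide by LSB: 19.589344 × 16384/31.4 = 10221.3953.
Truncating gives code 10221.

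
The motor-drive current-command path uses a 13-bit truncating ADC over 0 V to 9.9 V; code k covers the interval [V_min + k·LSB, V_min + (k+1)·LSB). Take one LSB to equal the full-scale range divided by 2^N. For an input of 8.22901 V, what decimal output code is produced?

6809

Span = 9.9 V. LSB = 9.9 V / 2^13 ≈ 1.208 mV.
V_in − V_min = 8.22901 − (0) = 8.22901 V.
Divide by LSB: 8.22901 × 8192/9.9 = 6809.2980.
Truncating gives code 6809.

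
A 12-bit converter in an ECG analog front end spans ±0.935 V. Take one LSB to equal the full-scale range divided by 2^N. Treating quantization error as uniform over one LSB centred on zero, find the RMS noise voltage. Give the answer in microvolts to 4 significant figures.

131.8 µV

Span: 0.935 V − (-0.935 V) = 1.87 V.
Step size = 1.87/4096 V = 456.543 µV.
V_rms = LSB/√12 = 456.543 µV / √12 = 131.8 µV.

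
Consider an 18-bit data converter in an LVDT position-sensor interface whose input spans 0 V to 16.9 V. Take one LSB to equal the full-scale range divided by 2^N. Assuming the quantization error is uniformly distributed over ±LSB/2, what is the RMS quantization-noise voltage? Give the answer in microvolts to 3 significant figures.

18.6 µV

Span = 16.9 V.
One LSB is 16.9 V / 262144 = 64.468 µV.
V_rms = LSB/√12 = 64.468 µV / √12 = 18.6 µV.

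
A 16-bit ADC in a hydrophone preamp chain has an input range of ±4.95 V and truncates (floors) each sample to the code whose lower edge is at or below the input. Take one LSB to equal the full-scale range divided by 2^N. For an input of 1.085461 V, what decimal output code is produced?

39953

Range = 4.95 − (-4.95) = 9.9 V. LSB = 9.9 V / 2^16 ≈ 151.1 µV.
V_in − V_min = 1.085461 − (-4.95) = 6.035461 V.
Divide by LSB: 6.035461 × 65536/9.9 = 39953.5325.
Truncating gives code 39953.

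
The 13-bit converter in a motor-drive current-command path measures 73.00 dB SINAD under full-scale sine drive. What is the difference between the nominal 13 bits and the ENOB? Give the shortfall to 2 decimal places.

1.17 bits

ENOB = (SINAD − 1.76)/6.02 = (73.00 − 1.76)/6.02 = 11.8339 bits.
Lost resolution: 13 − 11.8339 = 1.1661 bits.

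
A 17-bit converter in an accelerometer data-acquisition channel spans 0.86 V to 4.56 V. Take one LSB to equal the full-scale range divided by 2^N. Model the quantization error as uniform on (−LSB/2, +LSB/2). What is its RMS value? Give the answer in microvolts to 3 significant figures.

8.15 µV

The full-scale span is 4.56 − (0.86) = 3.7 V.
Step size = 3.7/131072 V = 28.229 µV.
V_rms = LSB/√12 = 28.229 µV / √12 = 8.15 µV.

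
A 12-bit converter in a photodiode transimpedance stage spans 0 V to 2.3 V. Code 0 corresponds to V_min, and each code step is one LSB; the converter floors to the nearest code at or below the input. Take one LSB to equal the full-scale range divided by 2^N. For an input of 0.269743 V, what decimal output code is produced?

Span = 2.3 V. LSB = 2.3 V / 2^12 ≈ 0.5615 mV.
V_in − V_min = 0.269743 − (0) = 0.269743 V.
Divide by LSB: 0.269743 × 4096/2.3 = 480.3771.
Truncating gives code 480.

480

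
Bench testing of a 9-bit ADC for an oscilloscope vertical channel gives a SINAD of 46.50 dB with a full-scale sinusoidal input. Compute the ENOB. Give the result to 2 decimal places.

7.43 bits

ENOB = (SINAD − 1.76) / 6.02 = (46.50 − 1.76) / 6.02 = 44.74 / 6.02 = 7.4319.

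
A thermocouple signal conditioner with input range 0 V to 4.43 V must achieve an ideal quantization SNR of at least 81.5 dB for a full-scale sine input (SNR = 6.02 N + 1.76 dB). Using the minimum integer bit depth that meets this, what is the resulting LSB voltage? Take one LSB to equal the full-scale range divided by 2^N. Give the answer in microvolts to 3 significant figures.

V_FS = 4.43 V.
N ≥ (81.5 − 1.76)/6.02 = 13.246 → N_min = 14.
One LSB is 4.43 V / 16384 = 270 µV.

270 µV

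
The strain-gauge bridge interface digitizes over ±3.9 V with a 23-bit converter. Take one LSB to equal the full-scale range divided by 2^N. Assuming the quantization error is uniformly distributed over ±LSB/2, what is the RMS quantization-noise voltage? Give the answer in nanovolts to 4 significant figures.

268.4 nV

Span: 3.9 V − (-3.9 V) = 7.8 V.
One LSB is 7.8 V / 8388608 = 0.929832 µV.
σ_q = LSB/√12 = 0.929832 µV/3.4641 = 268.4 nV.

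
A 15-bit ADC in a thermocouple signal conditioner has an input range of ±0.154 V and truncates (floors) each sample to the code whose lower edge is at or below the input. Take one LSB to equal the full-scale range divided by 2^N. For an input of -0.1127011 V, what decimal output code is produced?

4393

The full-scale span is 0.154 − (-0.154) = 0.308 V. LSB = 0.308 V / 2^15 ≈ 9.399 µV.
code = ⌊(V_in − V_min)/LSB⌋ = ⌊(V_in − V_min) × 2^15 / range⌋
     = ⌊(-0.1127011 − (-0.154)) × 32768 / 0.308⌋ = ⌊0.0412989 × 32768/0.308⌋
     = ⌊4393.774⌋ = 4393.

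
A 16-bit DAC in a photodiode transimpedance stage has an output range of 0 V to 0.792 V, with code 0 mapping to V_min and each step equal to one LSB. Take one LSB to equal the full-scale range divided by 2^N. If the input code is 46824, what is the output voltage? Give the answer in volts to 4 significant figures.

Range is 0.792 V. LSB = 0.792 V / 2^16.
V_out = V_min + code × LSB = 0 V + 46824 × 0.792 V / 65536
      = 0 V + 0.565866 V = 0.565866 V.

0.5659 V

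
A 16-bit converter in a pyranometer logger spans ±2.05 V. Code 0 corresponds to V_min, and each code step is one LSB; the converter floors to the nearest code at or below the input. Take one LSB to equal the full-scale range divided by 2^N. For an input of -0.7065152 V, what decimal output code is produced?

Full-scale range = 2.05 V − (-2.05 V) = 4.1 V. LSB = 4.1 V / 2^16 ≈ 62.56 µV.
(V_in − V_min) × 2^16/range = (-0.7065152 − (-2.05)) × 65536/4.1 = 21474.785.
Floor → code = 21474.

21474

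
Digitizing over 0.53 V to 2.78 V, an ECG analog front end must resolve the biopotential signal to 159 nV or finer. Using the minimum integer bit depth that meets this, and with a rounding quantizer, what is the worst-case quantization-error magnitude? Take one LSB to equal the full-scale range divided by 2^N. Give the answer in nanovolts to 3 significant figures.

67.1 nV

Range = 2.78 − (0.53) = 2.25 V.
Required number of levels: 2.25/159 nV = 1.4151e7; smallest N with 2^N ≥ that is 24.
One LSB is 2.25 V / 16777216 = 134.11 nV.
Half an LSB is 67.1 nV.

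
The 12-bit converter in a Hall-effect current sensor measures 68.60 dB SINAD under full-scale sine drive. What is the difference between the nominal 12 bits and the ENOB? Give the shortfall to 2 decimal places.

0.90 bits

N_eff = (68.60 − 1.76)/6.02 = 11.1030 bits.
Shortfall = 12 − 11.1030 = 0.8970 bits.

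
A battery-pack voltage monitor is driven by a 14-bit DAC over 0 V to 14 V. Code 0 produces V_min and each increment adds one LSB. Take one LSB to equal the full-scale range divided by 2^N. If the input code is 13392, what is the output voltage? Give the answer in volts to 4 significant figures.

11.44 V

Full-scale range = 14 V. LSB = 14 V / 2^14.
V_out = V_min + code × LSB = 0 V + 13392 × 14 V / 16384
      = 0 + 11.4434 = 11.4434 V.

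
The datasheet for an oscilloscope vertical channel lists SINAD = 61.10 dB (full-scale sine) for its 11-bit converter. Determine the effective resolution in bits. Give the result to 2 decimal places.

9.86 bits

Inverting SNR = 6.02 N + 1.76: N_eff = (61.10 − 1.76)/6.02 = 9.8571.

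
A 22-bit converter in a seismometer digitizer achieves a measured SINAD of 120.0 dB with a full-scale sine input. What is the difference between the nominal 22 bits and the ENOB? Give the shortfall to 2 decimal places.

ENOB = (SINAD − 1.76)/6.02 = (120.0 − 1.76)/6.02 = 19.6412 bits.
Lost resolution: 22 − 19.6412 = 2.3588 bits.

2.36 bits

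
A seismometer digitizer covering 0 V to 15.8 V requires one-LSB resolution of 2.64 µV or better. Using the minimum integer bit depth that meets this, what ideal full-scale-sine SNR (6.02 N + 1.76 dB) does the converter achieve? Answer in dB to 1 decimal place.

140.2 dB

Range is 15.8 V.
Required number of levels: 15.8/2.64 µV = 5.9848e6; smallest N with 2^N ≥ that is 23.
SNR = 6.02 × 23 + 1.76 = 140.22 dB.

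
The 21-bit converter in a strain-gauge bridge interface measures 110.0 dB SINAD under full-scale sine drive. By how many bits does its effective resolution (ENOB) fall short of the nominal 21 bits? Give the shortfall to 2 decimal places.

3.02 bits

ENOB = (SINAD − 1.76)/6.02 = (110.0 − 1.76)/6.02 = 17.9801 bits.
21 − 17.9801 = 3.02 bits below nominal.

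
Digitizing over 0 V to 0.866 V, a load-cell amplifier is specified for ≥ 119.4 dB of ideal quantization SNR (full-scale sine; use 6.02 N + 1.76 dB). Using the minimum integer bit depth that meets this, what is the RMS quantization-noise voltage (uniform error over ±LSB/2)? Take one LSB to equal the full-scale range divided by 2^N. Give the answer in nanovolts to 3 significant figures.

Range is 0.866 V.
N ≥ (119.4 − 1.76)/6.02 = 19.542 → N_min = 20.
One LSB is 0.866 V / 1048576 = 0.82588 µV.
σ_q = LSB/√12 = 0.82588 µV/3.4641 = 238 nV.

238 nV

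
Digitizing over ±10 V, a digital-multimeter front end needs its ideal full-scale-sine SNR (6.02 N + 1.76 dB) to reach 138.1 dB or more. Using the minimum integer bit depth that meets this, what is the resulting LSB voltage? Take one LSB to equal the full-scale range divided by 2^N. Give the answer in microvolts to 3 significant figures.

Span: 10 V − (-10 V) = 20 V.
Required N = ⌈(138.1 − 1.76)/6.02⌉ = ⌈22.648⌉ = 23.
Step size = 20/8388608 V = 2.38 µV.

2.38 µV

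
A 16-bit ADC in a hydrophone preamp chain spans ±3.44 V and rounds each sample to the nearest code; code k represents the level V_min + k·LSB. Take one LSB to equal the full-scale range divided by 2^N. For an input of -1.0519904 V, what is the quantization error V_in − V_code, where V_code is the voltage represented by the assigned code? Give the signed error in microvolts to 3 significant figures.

+18.9 µV

Range = 3.44 − (-3.44) = 6.88 V. LSB = 6.88 V / 2^16 ≈ 105.0 µV.
Position in LSBs: (-1.0519904 − (-3.44)) × 65536/6.88 = 22747.1798; rounding gives k = 22747.
Reconstructed level: -3.44 + 22747 × 6.88/65536 V = -1.0520092773 V.
V_in − V_code = -1.0519904 − (-1.0520092773) = +18.9 µV.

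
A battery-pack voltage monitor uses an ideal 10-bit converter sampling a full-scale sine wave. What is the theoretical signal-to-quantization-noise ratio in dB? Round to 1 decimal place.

62.0 dB

SNR = 6.02·10 + 1.76 = 61.96 dB.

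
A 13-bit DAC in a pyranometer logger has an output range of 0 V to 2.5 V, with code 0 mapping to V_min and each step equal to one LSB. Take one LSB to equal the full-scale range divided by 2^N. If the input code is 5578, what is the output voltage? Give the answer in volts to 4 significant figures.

1.702 V

Range is 2.5 V. LSB = 2.5 V / 2^13.
Output = V_min + (5578/8192) × range = 0 + 0.680908 × 2.5 V
      = 0 + 1.70227 = 1.70227 V.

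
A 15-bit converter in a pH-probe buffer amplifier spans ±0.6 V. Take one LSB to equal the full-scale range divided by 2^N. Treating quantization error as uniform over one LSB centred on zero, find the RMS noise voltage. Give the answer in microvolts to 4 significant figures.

10.57 µV

Full-scale range = 0.6 V − (-0.6 V) = 1.2 V.
LSB = 1.2 V ÷ 2^15 = 1.2/32768 V = 36.6211 µV.
RMS of a uniform error over width LSB is LSB/√12 = 10.57 µV.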